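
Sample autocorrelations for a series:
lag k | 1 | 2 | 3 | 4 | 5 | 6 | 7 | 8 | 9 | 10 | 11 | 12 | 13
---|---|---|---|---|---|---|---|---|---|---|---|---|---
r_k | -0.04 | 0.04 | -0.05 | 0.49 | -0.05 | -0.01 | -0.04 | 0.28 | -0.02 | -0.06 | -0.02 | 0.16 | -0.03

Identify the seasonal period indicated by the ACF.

The largest autocorrelation is r_4 = 0.49, with weaker echoes at lags 8 (0.28) and 12 (0.16); the remaining lags stay at or below 0.04.
The dominant spike at lag 4 indicates a seasonal period of 4.

4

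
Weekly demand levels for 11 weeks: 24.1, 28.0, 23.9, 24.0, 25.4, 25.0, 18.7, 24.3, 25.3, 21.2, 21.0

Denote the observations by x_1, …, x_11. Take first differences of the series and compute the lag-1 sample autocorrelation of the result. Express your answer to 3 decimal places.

First differences Δx: 3.9, -4.1, 0.1, 1.4, -0.4, -6.3, 5.6, 1.0, -4.1, -0.2
Mean of differences = -0.3100
Numerator Σ(Δx_t−Δx̄)(Δx_{t+1}−Δx̄) = -49.4641
Denominator Σ(Δx_t−Δx̄)² = 122.0890
r_1(Δx) = -49.4641 / 122.0890 = -0.405

-0.405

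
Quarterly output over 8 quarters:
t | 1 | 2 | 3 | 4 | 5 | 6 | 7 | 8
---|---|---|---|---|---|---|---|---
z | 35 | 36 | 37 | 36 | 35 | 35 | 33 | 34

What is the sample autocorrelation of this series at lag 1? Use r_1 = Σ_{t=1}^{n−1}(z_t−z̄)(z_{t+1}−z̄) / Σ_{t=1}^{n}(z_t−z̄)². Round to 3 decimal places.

0.527

Mean z̄ = (35 + 36 + 37 + 36 + 35 + 35 + 33 + 34)/8 = 35.1250
Deviations from mean: -0.1250, 0.8750, 1.8750, 0.8750, -0.1250, -0.1250, -2.1250, -1.1250
Numerator Σ_{t=1}^{7}(z_t−z̄)(z_{t+1}−z̄) = 5.7344
Denominator Σ(z_t−z̄)² = 10.8750
r_1 = 5.7344 / 10.8750 = 0.527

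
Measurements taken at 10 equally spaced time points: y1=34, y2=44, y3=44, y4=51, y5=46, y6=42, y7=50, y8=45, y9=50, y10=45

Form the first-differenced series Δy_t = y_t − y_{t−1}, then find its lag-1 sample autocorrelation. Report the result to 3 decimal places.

First differences Δy: 10, 0, 7, -5, -4, 8, -5, 5, -5
Mean of differences = 1.2222
Numerator Σ(Δy_t−Δȳ)(Δy_{t+1}−Δȳ) = -145.8272
Denominator Σ(Δy_t−Δȳ)² = 315.5556
r_1(Δy) = -145.8272 / 315.5556 = -0.462

-0.462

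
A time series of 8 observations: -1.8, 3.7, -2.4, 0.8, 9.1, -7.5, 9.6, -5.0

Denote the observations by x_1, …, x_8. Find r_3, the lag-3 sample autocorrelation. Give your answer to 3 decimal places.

0.009

Mean x̄ = (-1.8 + 3.7 − 2.4 + 0.8 + 9.1 − 7.5 + 9.6 − 5.0)/8 = 0.8125
Numerator Σ_{t=1}^{5}(x_t−x̄)(x_{t+3}−x̄) = 2.3858
Denominator Σ(x_t−x̄)² = 274.2688
r_3 = 2.3858 / 274.2688 = 0.009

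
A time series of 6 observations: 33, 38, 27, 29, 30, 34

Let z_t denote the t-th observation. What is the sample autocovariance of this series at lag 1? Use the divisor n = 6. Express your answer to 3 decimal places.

Mean z̄ = (33 + 38 + 27 + 29 + 30 + 34)/6 = 31.8333
Deviations: 1.1667, 6.1667, -4.8333, -2.8333, -1.8333, 2.1667
Σ_{t=1}^{5}(z_t−z̄)(z_{t+1}−z̄) = -7.6944
γ_1 = -7.6944 / 6 = -1.282

-1.282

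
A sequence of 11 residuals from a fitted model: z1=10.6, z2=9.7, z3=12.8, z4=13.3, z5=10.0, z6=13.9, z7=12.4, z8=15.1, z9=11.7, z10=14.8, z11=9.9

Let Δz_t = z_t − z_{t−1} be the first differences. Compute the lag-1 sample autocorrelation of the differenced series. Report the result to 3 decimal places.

First differences Δz: -0.9, 3.1, 0.5, -3.3, 3.9, -1.5, 2.7, -3.4, 3.1, -4.9
Mean of differences = -0.0700
Numerator Σ(Δz_t−Δz̄)(Δz_{t+1}−Δz̄) = -60.2179
Denominator Σ(Δz_t−Δz̄)² = 91.4410
r_1(Δz) = -60.2179 / 91.4410 = -0.659

-0.659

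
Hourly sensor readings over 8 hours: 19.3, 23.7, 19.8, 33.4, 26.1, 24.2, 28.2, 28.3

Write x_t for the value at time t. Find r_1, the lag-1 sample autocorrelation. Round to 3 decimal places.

-0.100

Mean x̄ = (19.3 + 23.7 + 19.8 + 33.4 + 26.1 + 24.2 + 28.2 + 28.3)/8 = 25.3750
Σ(x_t−x̄)(x_{t+1}−x̄) = (10.1756) + (9.3381) + (-44.7394) + (5.8181) + (-0.8519) + (-3.3194) + (8.2631) = -15.3156
Denominator Σ(x_t−x̄)² = 153.6350
r_1 = -15.3156 / 153.6350 = -0.100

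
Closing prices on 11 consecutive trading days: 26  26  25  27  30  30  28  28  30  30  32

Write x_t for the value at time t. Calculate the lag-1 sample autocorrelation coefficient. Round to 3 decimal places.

Mean x̄ = (26 + 26 + 25 + 27 + 30 + 30 + 28 + 28 + 30 + 30 + 32)/11 = 28.3636
Numerator Σ_{t=1}^{10}(x_t−x̄)(x_{t+1}−x̄) = 26.1405
Denominator Σ(x_t−x̄)² = 48.5455
r_1 = 26.1405 / 48.5455 = 0.538

0.538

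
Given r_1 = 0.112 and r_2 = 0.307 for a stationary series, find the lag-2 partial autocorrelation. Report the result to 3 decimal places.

0.298

φ_{22} = (r_2 − r_1²) / (1 − r_1²)
r_1² = (0.112)² = 0.012544
Numerator = 0.307 − 0.0125 = 0.2945; denominator = 1 − 0.0125 = 0.9875
φ_{22} = 0.2945 / 0.9875 = 0.298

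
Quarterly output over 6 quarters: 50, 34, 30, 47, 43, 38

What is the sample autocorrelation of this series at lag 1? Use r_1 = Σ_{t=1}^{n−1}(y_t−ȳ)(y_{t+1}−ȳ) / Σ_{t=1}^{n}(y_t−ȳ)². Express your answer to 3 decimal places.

Mean ȳ = (50 + 34 + 30 + 47 + 43 + 38)/6 = 40.3333
Deviations from mean: 9.6667, -6.3333, -10.3333, 6.6667, 2.6667, -2.3333
Σ(y_t−ȳ)(y_{t+1}−ȳ) = (-61.2222) + (65.4444) + (-68.8889) + (17.7778) + (-6.2222) = -53.1111
Denominator Σ(y_t−ȳ)² = 297.3333
r_1 = -53.1111 / 297.3333 = -0.179

-0.179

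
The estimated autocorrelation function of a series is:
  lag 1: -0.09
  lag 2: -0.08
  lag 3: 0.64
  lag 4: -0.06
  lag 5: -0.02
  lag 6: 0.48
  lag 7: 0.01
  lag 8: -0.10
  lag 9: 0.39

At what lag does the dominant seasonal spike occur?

The largest autocorrelation is r_3 = 0.64, with weaker echoes at lags 6 (0.48) and 9 (0.39); the remaining lags stay at or below 0.01.
The dominant spike at lag 3 indicates a seasonal period of 3.

3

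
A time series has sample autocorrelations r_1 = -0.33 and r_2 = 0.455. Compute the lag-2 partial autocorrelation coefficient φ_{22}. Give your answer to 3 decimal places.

0.388

φ_{22} = (r_2 − r_1²) / (1 − r_1²)
r_1² = (-0.33)² = 0.1089
Numerator = 0.455 − 0.1089 = 0.3461; denominator = 1 − 0.1089 = 0.8911
φ_{22} = 0.3461 / 0.8911 = 0.388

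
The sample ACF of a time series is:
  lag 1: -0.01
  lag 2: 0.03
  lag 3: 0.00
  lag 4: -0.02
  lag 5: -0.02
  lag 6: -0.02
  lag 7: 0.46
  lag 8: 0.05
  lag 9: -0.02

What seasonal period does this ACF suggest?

The largest autocorrelation is r_7 = 0.46; the remaining lags stay at or below 0.05.
The dominant spike at lag 7 indicates a seasonal period of 7.

7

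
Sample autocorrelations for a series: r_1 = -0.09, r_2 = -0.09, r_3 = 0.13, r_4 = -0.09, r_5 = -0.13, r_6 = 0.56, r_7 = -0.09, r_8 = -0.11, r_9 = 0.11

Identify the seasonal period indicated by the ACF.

The largest autocorrelation is r_6 = 0.56; the remaining lags stay at or below 0.13.
The dominant spike at lag 6 indicates a seasonal period of 6.

6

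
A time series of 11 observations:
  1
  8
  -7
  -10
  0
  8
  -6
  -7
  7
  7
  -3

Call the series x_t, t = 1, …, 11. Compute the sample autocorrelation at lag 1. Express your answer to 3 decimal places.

Mean x̄ = (1 + 8 − 7 − 10 + 0 + 8 − 6 − 7 + 7 + 7 − 3)/11 = -0.1818
Numerator Σ_{t=1}^{10}(x_t−x̄)(x_{t+1}−x̄) = -5.0331
Denominator Σ(x_t−x̄)² = 469.6364
r_1 = -5.0331 / 469.6364 = -0.011

-0.011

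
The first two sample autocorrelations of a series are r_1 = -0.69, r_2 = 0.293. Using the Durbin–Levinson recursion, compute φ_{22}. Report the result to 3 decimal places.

φ_{22} = (r_2 − r_1²) / (1 − r_1²)
r_1² = (-0.69)² = 0.4761
Numerator = 0.293 − 0.4761 = -0.1831; denominator = 1 − 0.4761 = 0.5239
φ_{22} = -0.1831 / 0.5239 = -0.349

-0.349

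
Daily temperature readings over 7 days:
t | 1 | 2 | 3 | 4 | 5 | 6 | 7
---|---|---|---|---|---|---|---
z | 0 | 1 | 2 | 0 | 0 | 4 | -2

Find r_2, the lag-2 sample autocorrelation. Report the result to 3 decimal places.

Mean z̄ = (0 + 1 + 2 + 0 + 0 + 4 − 2)/7 = 0.7143
Deviations from mean: -0.7143, 0.2857, 1.2857, -0.7143, -0.7143, 3.2857, -2.7143
Σ(z_t−z̄)(z_{t+2}−z̄) = (-0.9184) + (-0.2041) + (-0.9184) + (-2.3469) + (1.9388) = -2.4490
Denominator Σ(z_t−z̄)² = 21.4286
r_2 = -2.4490 / 21.4286 = -0.114

-0.114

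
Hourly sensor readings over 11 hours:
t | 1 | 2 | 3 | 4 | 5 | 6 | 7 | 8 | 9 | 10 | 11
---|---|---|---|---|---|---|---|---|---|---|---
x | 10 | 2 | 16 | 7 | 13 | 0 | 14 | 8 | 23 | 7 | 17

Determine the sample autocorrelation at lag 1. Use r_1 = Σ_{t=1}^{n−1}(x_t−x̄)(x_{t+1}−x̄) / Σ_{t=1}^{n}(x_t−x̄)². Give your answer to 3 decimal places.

Mean x̄ = (10 + 2 + 16 + 7 + 13 + 0 + 14 + 8 + 23 + 7 + 17)/11 = 10.6364
Numerator Σ_{t=1}^{10}(x_t−x̄)(x_{t+1}−x̄) = -239.4050
Denominator Σ(x_t−x̄)² = 460.5455
r_1 = -239.4050 / 460.5455 = -0.520

-0.520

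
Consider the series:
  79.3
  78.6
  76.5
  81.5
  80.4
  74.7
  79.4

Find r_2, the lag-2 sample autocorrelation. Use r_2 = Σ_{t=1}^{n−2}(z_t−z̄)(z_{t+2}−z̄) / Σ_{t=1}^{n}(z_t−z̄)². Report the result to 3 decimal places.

Mean z̄ = (79.3 + 78.6 + 76.5 + 81.5 + 80.4 + 74.7 + 79.4)/7 = 78.6286
Σ(z_t−z̄)(z_{t+2}−z̄) = (-1.4292) + (-0.0820) + (-3.7706) + (-11.2806) + (1.3665) = -15.1959
Denominator Σ(z_t−z̄)² = 32.3943
r_2 = -15.1959 / 32.3943 = -0.469

-0.469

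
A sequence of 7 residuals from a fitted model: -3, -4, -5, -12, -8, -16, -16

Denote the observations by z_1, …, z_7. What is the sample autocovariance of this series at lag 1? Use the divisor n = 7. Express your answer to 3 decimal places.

Mean z̄ = (-3 − 4 − 5 − 12 − 8 − 16 − 16)/7 = -9.1429
Deviations: 6.1429, 5.1429, 4.1429, -2.8571, 1.1429, -6.8571, -6.8571
Σ_{t=1}^{6}(z_t−z̄)(z_{t+1}−z̄) = 76.9796
γ_1 = 76.9796 / 7 = 10.997

10.997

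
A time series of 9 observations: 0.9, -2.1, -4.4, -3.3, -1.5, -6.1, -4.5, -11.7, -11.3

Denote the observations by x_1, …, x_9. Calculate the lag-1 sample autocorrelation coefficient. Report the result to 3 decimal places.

0.416

Mean x̄ = (0.9 − 2.1 − 4.4 − 3.3 − 1.5 − 6.1 − 4.5 − 11.7 − 11.3)/9 = -4.8889
Numerator Σ_{t=1}^{8}(x_t−x̄)(x_{t+1}−x̄) = 60.1121
Denominator Σ(x_t−x̄)² = 144.6489
r_1 = 60.1121 / 144.6489 = 0.416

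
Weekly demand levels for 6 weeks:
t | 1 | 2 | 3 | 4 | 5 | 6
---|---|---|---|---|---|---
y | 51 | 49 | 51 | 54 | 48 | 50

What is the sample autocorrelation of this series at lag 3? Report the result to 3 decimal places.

Mean ȳ = (51 + 49 + 51 + 54 + 48 + 50)/6 = 50.5000
Deviations from mean: 0.5000, -1.5000, 0.5000, 3.5000, -2.5000, -0.5000
Σ(y_t−ȳ)(y_{t+3}−ȳ) = (1.7500) + (3.7500) + (-0.2500) = 5.2500
Denominator Σ(y_t−ȳ)² = 21.5000
r_3 = 5.2500 / 21.5000 = 0.244

0.244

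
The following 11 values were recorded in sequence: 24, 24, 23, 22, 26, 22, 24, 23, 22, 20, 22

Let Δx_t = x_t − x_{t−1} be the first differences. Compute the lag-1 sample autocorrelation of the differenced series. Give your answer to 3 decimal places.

-0.648

First differences Δx: 0, -1, -1, 4, -4, 2, -1, -1, -2, 2
Mean of differences = -0.2000
Numerator Σ(Δx_t−Δx̄)(Δx_{t+1}−Δx̄) = -30.8400
Denominator Σ(Δx_t−Δx̄)² = 47.6000
r_1(Δx) = -30.8400 / 47.6000 = -0.648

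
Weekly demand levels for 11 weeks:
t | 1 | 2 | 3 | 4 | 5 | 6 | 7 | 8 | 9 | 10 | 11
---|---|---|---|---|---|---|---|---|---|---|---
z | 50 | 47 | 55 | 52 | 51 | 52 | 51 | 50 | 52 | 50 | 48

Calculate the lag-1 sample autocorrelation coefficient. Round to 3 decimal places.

-0.147

Mean z̄ = (50 + 47 + 55 + 52 + 51 + 52 + 51 + 50 + 52 + 50 + 48)/11 = 50.7273
Numerator Σ_{t=1}^{10}(z_t−z̄)(z_{t+1}−z̄) = -6.8017
Denominator Σ(z_t−z̄)² = 46.1818
r_1 = -6.8017 / 46.1818 = -0.147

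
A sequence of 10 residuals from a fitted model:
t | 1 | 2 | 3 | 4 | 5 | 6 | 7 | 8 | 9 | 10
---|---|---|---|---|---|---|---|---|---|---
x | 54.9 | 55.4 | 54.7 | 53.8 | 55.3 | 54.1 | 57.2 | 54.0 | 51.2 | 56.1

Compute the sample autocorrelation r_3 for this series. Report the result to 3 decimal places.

Mean x̄ = (54.9 + 55.4 + 54.7 + 53.8 + 55.3 + 54.1 + 57.2 + 54.0 + 51.2 + 56.1)/10 = 54.6700
Numerator Σ_{t=1}^{7}(x_t−x̄)(x_{t+3}−x̄) = 3.2153
Denominator Σ(x_t−x̄)² = 23.0010
r_3 = 3.2153 / 23.0010 = 0.140

0.140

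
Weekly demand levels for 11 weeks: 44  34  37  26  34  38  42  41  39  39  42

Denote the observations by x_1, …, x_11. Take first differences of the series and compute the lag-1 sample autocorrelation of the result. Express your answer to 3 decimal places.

First differences Δx: -10, 3, -11, 8, 4, 4, -1, -2, 0, 3
Mean of differences = -0.2000
Numerator Σ(Δx_t−Δx̄)(Δx_{t+1}−Δx̄) = -104.0400
Denominator Σ(Δx_t−Δx̄)² = 339.6000
r_1(Δx) = -104.0400 / 339.6000 = -0.306

-0.306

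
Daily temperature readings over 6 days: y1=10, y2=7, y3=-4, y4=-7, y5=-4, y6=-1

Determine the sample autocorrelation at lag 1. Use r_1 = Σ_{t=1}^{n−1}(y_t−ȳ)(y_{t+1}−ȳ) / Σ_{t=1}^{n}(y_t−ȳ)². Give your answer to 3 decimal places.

Mean ȳ = (10 + 7 − 4 − 7 − 4 − 1)/6 = 0.1667
Deviations from mean: 9.8333, 6.8333, -4.1667, -7.1667, -4.1667, -1.1667
Numerator Σ_{t=1}^{5}(y_t−ȳ)(y_{t+1}−ȳ) = 103.3056
Denominator Σ(y_t−ȳ)² = 230.8333
r_1 = 103.3056 / 230.8333 = 0.448

0.448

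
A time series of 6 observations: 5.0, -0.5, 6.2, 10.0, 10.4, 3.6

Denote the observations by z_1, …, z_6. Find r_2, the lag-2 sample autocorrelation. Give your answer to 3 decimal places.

Mean z̄ = (5.0 − 0.5 + 6.2 + 10.0 + 10.4 + 3.6)/6 = 5.7833
Deviations from mean: -0.7833, -6.2833, 0.4167, 4.2167, 4.6167, -2.1833
Σ(z_t−z̄)(z_{t+2}−z̄) = (-0.3264) + (-26.4947) + (1.9236) + (-9.2064) = -34.1039
Denominator Σ(z_t−z̄)² = 84.1283
r_2 = -34.1039 / 84.1283 = -0.405

-0.405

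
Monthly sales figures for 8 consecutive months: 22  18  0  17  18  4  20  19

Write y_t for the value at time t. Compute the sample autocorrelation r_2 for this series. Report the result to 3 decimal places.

Mean ȳ = (22 + 18 + 0 + 17 + 18 + 4 + 20 + 19)/8 = 14.7500
Σ(y_t−ȳ)(y_{t+2}−ȳ) = (-106.9375) + (7.3125) + (-47.9375) + (-24.1875) + (17.0625) + (-45.6875) = -200.3750
Denominator Σ(y_t−ȳ)² = 457.5000
r_2 = -200.3750 / 457.5000 = -0.438

-0.438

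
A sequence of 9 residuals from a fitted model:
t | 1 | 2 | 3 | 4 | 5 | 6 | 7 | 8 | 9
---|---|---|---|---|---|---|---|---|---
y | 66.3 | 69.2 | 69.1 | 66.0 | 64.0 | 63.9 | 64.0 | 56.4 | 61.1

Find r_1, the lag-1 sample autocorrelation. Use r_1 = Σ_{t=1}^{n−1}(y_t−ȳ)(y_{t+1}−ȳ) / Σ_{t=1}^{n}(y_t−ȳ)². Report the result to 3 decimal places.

Mean ȳ = (66.3 + 69.2 + 69.1 + 66.0 + 64.0 + 63.9 + 64.0 + 56.4 + 61.1)/9 = 64.4444
Numerator Σ_{t=1}^{8}(y_t−ȳ)(y_{t+1}−ȳ) = 68.4780
Denominator Σ(y_t−ȳ)² = 126.7422
r_1 = 68.4780 / 126.7422 = 0.540

0.540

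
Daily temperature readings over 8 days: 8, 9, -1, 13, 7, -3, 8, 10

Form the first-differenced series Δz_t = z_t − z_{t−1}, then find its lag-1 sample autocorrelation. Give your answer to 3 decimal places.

-0.470

First differences Δz: 1, -10, 14, -6, -10, 11, 2
Mean of differences = 0.2857
Numerator Σ(Δz_t−Δz̄)(Δz_{t+1}−Δz̄) = -261.7959
Denominator Σ(Δz_t−Δz̄)² = 557.4286
r_1(Δz) = -261.7959 / 557.4286 = -0.470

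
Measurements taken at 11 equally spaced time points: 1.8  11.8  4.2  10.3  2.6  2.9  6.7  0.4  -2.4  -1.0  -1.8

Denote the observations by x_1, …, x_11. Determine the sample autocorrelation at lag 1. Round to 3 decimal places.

Mean x̄ = (1.8 + 11.8 + 4.2 + 10.3 + 2.6 + 2.9 + 6.7 + 0.4 − 2.4 − 1.0 − 1.8)/11 = 3.2273
Numerator Σ_{t=1}^{10}(x_t−x̄)(x_{t+1}−x̄) = 48.7465
Denominator Σ(x_t−x̄)² = 221.8618
r_1 = 48.7465 / 221.8618 = 0.220

0.220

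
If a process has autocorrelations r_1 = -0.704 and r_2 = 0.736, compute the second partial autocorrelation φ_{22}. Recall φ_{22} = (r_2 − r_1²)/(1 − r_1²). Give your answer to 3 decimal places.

φ_{22} = (r_2 − r_1²) / (1 − r_1²)
r_1² = (-0.704)² = 0.495616
Numerator = 0.736 − 0.4956 = 0.2404; denominator = 1 − 0.4956 = 0.5044
φ_{22} = 0.2404 / 0.5044 = 0.477

0.477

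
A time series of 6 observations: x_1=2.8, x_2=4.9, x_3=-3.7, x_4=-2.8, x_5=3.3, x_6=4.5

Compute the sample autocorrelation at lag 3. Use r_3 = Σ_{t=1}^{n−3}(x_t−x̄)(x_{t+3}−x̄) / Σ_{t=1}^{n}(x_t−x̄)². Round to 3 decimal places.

-0.212

Mean x̄ = (2.8 + 4.9 − 3.7 − 2.8 + 3.3 + 4.5)/6 = 1.5000
Deviations from mean: 1.3000, 3.4000, -5.2000, -4.3000, 1.8000, 3.0000
Σ(x_t−x̄)(x_{t+3}−x̄) = (-5.5900) + (6.1200) + (-15.6000) = -15.0700
Denominator Σ(x_t−x̄)² = 71.0200
r_3 = -15.0700 / 71.0200 = -0.212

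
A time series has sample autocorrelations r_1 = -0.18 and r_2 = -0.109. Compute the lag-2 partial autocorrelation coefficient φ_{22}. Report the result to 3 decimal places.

-0.146

φ_{22} = (r_2 − r_1²) / (1 − r_1²)
r_1² = (-0.18)² = 0.0324
Numerator = -0.109 − 0.0324 = -0.1414; denominator = 1 − 0.0324 = 0.9676
φ_{22} = -0.1414 / 0.9676 = -0.146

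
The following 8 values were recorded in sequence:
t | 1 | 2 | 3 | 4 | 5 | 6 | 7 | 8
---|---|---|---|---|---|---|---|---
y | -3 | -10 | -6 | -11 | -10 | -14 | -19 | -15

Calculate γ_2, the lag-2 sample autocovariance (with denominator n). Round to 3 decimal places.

6.125

Mean ȳ = (-3 − 10 − 6 − 11 − 10 − 14 − 19 − 15)/8 = -11.0000
Σ_{t=1}^{6}(y_t−ȳ)(y_{t+2}−ȳ) = 49.0000
γ_2 = 49.0000 / 8 = 6.125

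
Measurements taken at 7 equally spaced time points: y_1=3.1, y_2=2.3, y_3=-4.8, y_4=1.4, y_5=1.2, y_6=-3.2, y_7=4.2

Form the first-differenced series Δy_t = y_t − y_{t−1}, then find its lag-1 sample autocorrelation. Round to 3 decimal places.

First differences Δy: -0.8, -7.1, 6.2, -0.2, -4.4, 7.4
Mean of differences = 0.1833
Numerator Σ(Δy_t−Δȳ)(Δy_{t+1}−Δȳ) = -70.2853
Denominator Σ(Δy_t−Δȳ)² = 163.4483
r_1(Δy) = -70.2853 / 163.4483 = -0.430

-0.430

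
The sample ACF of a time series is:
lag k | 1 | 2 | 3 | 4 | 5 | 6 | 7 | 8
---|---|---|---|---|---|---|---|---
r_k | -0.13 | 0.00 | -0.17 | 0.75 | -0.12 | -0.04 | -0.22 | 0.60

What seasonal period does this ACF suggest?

4

The largest autocorrelation is r_4 = 0.75, with a weaker echo at lag 8 (0.60); the remaining lags stay at or below 0.00.
The dominant spike at lag 4 indicates a seasonal period of 4.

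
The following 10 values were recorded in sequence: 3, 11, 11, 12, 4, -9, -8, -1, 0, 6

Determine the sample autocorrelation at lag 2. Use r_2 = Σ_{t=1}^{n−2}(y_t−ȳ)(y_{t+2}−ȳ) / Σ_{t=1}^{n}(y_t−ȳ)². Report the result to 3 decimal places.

Mean ȳ = (3 + 11 + 11 + 12 + 4 − 9 − 8 − 1 + 0 + 6)/10 = 2.9000
Numerator Σ_{t=1}^{8}(y_t−ȳ)(y_{t+2}−ȳ) = 29.0800
Denominator Σ(y_t−ȳ)² = 508.9000
r_2 = 29.0800 / 508.9000 = 0.057

0.057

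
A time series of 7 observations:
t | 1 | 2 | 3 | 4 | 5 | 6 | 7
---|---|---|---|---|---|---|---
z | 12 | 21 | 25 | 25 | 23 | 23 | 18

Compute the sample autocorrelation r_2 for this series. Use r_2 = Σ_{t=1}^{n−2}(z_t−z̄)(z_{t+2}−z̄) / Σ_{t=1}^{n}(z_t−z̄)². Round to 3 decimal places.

Mean z̄ = (12 + 21 + 25 + 25 + 23 + 23 + 18)/7 = 21.0000
Deviations from mean: -9.0000, 0.0000, 4.0000, 4.0000, 2.0000, 2.0000, -3.0000
Σ(z_t−z̄)(z_{t+2}−z̄) = (-36.0000) + (0.0000) + (8.0000) + (8.0000) + (-6.0000) = -26.0000
Denominator Σ(z_t−z̄)² = 130.0000
r_2 = -26.0000 / 130.0000 = -0.200

-0.200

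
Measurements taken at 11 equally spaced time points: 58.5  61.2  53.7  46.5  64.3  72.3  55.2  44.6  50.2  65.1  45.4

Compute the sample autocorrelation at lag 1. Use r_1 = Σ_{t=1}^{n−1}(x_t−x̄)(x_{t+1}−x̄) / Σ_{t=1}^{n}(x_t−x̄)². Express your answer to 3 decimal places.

Mean x̄ = (58.5 + 61.2 + 53.7 + 46.5 + 64.3 + 72.3 + 55.2 + 44.6 + 50.2 + 65.1 + 45.4)/11 = 56.0909
Numerator Σ_{t=1}^{10}(x_t−x̄)(x_{t+1}−x̄) = -8.5455
Denominator Σ(x_t−x̄)² = 822.7291
r_1 = -8.5455 / 822.7291 = -0.010

-0.010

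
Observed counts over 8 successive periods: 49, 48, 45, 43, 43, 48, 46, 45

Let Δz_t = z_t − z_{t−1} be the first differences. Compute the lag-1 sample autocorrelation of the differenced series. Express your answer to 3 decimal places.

First differences Δz: -1, -3, -2, 0, 5, -2, -1
Mean of differences = -0.5714
Numerator Σ(Δz_t−Δz̄)(Δz_{t+1}−Δz̄) = -0.4694
Denominator Σ(Δz_t−Δz̄)² = 41.7143
r_1(Δz) = -0.4694 / 41.7143 = -0.011

-0.011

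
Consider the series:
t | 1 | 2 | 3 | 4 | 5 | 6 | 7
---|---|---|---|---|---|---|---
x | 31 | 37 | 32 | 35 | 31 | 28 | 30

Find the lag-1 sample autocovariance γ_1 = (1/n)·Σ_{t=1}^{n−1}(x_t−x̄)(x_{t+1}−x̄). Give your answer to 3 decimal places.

Mean x̄ = (31 + 37 + 32 + 35 + 31 + 28 + 30)/7 = 32.0000
Deviations: -1.0000, 5.0000, 0.0000, 3.0000, -1.0000, -4.0000, -2.0000
Σ_{t=1}^{6}(x_t−x̄)(x_{t+1}−x̄) = 4.0000
γ_1 = 4.0000 / 7 = 0.571

0.571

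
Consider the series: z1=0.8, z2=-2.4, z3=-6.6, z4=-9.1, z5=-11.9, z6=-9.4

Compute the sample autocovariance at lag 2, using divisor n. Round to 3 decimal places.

-0.523

Mean z̄ = (0.8 − 2.4 − 6.6 − 9.1 − 11.9 − 9.4)/6 = -6.4333
Σ_{t=1}^{4}(z_t−z̄)(z_{t+2}−z̄) = -3.1389
γ_2 = -3.1389 / 6 = -0.523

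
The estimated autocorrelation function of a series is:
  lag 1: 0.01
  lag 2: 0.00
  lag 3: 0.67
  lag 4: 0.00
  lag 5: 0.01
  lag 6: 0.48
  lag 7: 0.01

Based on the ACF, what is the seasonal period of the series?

The largest autocorrelation is r_3 = 0.67, with a weaker echo at lag 6 (0.48); the remaining lags stay at or below 0.01.
The dominant spike at lag 3 indicates a seasonal period of 3.

3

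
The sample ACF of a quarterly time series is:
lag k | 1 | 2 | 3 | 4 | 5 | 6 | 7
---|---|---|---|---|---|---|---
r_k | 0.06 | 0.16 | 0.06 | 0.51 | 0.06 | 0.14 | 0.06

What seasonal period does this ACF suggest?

The largest autocorrelation is r_4 = 0.51; the remaining lags stay at or below 0.16.
The dominant spike at lag 4 indicates a seasonal period of 4.

4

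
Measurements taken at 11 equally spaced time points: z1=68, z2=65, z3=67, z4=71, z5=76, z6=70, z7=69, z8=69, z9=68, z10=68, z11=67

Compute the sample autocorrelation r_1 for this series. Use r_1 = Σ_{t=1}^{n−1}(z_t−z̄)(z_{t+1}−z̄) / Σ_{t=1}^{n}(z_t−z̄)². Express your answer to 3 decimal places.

Mean z̄ = (68 + 65 + 67 + 71 + 76 + 70 + 69 + 69 + 68 + 68 + 67)/11 = 68.9091
Numerator Σ_{t=1}^{10}(z_t−z̄)(z_{t+1}−z̄) = 32.1736
Denominator Σ(z_t−z̄)² = 80.9091
r_1 = 32.1736 / 80.9091 = 0.398

0.398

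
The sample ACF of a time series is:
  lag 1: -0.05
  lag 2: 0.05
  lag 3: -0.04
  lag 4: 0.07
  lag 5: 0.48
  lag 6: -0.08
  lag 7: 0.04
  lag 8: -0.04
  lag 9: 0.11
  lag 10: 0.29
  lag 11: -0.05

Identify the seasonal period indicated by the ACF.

5

The largest autocorrelation is r_5 = 0.48, with a weaker echo at lag 10 (0.29); the remaining lags stay at or below 0.11.
The dominant spike at lag 5 indicates a seasonal period of 5.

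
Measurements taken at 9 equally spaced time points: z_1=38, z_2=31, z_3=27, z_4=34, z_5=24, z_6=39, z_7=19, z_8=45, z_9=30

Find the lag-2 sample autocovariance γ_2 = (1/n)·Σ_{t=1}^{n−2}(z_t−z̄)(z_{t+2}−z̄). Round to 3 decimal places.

26.787

Mean z̄ = (38 + 31 + 27 + 34 + 24 + 39 + 19 + 45 + 30)/9 = 31.8889
Σ_{t=1}^{7}(z_t−z̄)(z_{t+2}−z̄) = 241.0864
γ_2 = 241.0864 / 9 = 26.787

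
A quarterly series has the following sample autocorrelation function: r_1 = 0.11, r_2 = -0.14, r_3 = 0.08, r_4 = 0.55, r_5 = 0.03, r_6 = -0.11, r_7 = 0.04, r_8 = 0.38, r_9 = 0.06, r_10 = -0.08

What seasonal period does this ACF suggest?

The largest autocorrelation is r_4 = 0.55, with a weaker echo at lag 8 (0.38); the remaining lags stay at or below 0.11.
The dominant spike at lag 4 indicates a seasonal period of 4.

4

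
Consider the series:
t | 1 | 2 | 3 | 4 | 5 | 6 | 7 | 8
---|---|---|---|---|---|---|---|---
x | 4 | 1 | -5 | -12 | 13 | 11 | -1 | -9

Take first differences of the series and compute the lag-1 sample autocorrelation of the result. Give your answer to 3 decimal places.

-0.058

First differences Δx: -3, -6, -7, 25, -2, -12, -8
Mean of differences = -1.8571
Numerator Σ(Δx_t−Δx̄)(Δx_{t+1}−Δx̄) = -52.1633
Denominator Σ(Δx_t−Δx̄)² = 906.8571
r_1(Δx) = -52.1633 / 906.8571 = -0.058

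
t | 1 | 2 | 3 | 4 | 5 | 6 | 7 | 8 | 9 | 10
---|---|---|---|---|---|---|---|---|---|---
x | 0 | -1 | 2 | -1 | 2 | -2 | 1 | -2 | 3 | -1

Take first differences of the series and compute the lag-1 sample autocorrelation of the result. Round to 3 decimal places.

First differences Δx: -1, 3, -3, 3, -4, 3, -3, 5, -4
Mean of differences = -0.1111
Numerator Σ(Δx_t−Δx̄)(Δx_{t+1}−Δx̄) = -88.5679
Denominator Σ(Δx_t−Δx̄)² = 102.8889
r_1(Δx) = -88.5679 / 102.8889 = -0.861

-0.861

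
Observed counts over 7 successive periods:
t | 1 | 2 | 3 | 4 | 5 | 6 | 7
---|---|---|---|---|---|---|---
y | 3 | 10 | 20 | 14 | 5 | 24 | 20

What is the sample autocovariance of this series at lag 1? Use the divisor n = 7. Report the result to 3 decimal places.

-1.318

Mean ȳ = (3 + 10 + 20 + 14 + 5 + 24 + 20)/7 = 13.7143
Σ_{t=1}^{6}(y_t−ȳ)(y_{t+1}−ȳ) = -9.2245
γ_1 = -9.2245 / 7 = -1.318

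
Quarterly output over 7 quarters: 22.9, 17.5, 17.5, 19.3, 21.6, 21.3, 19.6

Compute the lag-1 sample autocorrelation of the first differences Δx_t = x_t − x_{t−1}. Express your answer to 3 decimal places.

First differences Δx: -5.4, 0.0, 1.8, 2.3, -0.3, -1.7
Mean of differences = -0.5500
Numerator Σ(Δx_t−Δx̄)(Δx_{t+1}−Δx̄) = 5.7475
Denominator Σ(Δx_t−Δx̄)² = 38.8550
r_1(Δx) = 5.7475 / 38.8550 = 0.148

0.148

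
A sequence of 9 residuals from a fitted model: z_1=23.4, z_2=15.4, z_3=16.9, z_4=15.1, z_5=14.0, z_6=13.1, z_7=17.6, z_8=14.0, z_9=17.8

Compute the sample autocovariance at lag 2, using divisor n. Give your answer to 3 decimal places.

Mean z̄ = (23.4 + 15.4 + 16.9 + 15.1 + 14.0 + 13.1 + 17.6 + 14.0 + 17.8)/9 = 16.3667
Σ_{t=1}^{7}(z_t−z̄)(z_{t+2}−z̄) = 14.4311
γ_2 = 14.4311 / 9 = 1.603

1.603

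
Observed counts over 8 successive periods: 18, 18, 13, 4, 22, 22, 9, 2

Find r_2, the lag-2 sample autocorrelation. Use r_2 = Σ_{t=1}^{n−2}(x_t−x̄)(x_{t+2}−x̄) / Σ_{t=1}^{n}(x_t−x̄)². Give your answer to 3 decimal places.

Mean x̄ = (18 + 18 + 13 + 4 + 22 + 22 + 9 + 2)/8 = 13.5000
Numerator Σ_{t=1}^{6}(x_t−x̄)(x_{t+2}−x̄) = -266.0000
Denominator Σ(x_t−x̄)² = 428.0000
r_2 = -266.0000 / 428.0000 = -0.621

-0.621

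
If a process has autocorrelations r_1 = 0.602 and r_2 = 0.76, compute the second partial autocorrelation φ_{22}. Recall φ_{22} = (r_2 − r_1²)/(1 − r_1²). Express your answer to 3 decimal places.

φ_{22} = (r_2 − r_1²) / (1 − r_1²)
r_1² = (0.602)² = 0.362404
Numerator = 0.76 − 0.3624 = 0.3976; denominator = 1 − 0.3624 = 0.6376
φ_{22} = 0.3976 / 0.6376 = 0.624

0.624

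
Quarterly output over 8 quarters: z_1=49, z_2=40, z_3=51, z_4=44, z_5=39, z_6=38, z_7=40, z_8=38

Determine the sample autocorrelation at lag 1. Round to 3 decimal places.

0.043

Mean z̄ = (49 + 40 + 51 + 44 + 39 + 38 + 40 + 38)/8 = 42.3750
Deviations from mean: 6.6250, -2.3750, 8.6250, 1.6250, -3.3750, -4.3750, -2.3750, -4.3750
Σ(z_t−z̄)(z_{t+1}−z̄) = (-15.7344) + (-20.4844) + (14.0156) + (-5.4844) + (14.7656) + (10.3906) + (10.3906) = 7.8594
Denominator Σ(z_t−z̄)² = 181.8750
r_1 = 7.8594 / 181.8750 = 0.043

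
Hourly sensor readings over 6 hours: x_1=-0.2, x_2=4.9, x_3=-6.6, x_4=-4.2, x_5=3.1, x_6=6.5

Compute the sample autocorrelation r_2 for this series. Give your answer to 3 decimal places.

Mean x̄ = (-0.2 + 4.9 − 6.6 − 4.2 + 3.1 + 6.5)/6 = 0.5833
Deviations from mean: -0.7833, 4.3167, -7.1833, -4.7833, 2.5167, 5.9167
Σ(x_t−x̄)(x_{t+2}−x̄) = (5.6269) + (-20.6481) + (-18.0781) + (-28.3014) = -61.4006
Denominator Σ(x_t−x̄)² = 135.0683
r_2 = -61.4006 / 135.0683 = -0.455

-0.455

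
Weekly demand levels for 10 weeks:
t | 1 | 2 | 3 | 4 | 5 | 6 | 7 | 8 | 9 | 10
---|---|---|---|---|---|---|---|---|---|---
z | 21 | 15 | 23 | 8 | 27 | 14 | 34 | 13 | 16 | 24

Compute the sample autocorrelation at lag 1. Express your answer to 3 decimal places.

Mean z̄ = (21 + 15 + 23 + 8 + 27 + 14 + 34 + 13 + 16 + 24)/10 = 19.5000
Numerator Σ_{t=1}^{9}(z_t−z̄)(z_{t+1}−z̄) = -357.2500
Denominator Σ(z_t−z̄)² = 538.5000
r_1 = -357.2500 / 538.5000 = -0.663

-0.663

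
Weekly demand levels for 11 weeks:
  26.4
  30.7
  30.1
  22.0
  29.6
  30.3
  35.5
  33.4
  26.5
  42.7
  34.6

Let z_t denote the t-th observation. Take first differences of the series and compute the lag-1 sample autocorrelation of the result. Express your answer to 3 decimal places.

First differences Δz: 4.3, -0.6, -8.1, 7.6, 0.7, 5.2, -2.1, -6.9, 16.2, -8.1
Mean of differences = 0.8200
Numerator Σ(Δz_t−Δz̄)(Δz_{t+1}−Δz̄) = -300.2624
Denominator Σ(Δz_t−Δz̄)² = 543.0960
r_1(Δz) = -300.2624 / 543.0960 = -0.553

-0.553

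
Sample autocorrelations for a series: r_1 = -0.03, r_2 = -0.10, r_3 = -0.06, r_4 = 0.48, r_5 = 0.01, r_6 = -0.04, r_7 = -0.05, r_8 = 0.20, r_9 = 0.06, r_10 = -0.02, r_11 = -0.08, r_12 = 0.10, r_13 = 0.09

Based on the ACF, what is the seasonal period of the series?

The largest autocorrelation is r_4 = 0.48, with a weaker echo at lag 8 (0.20); the remaining lags stay at or below 0.10.
The dominant spike at lag 4 indicates a seasonal period of 4.

4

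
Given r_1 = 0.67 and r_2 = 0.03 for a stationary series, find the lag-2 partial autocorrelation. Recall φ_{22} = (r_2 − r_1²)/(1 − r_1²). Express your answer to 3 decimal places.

-0.760

φ_{22} = (r_2 − r_1²) / (1 − r_1²)
r_1² = (0.67)² = 0.4489
Numerator = 0.03 − 0.4489 = -0.4189; denominator = 1 − 0.4489 = 0.5511
φ_{22} = -0.4189 / 0.5511 = -0.760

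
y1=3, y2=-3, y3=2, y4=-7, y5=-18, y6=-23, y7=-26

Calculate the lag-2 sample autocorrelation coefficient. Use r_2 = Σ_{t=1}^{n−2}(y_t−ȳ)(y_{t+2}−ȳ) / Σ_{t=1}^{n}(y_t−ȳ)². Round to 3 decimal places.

0.200

Mean ȳ = (3 − 3 + 2 − 7 − 18 − 23 − 26)/7 = -10.2857
Numerator Σ_{t=1}^{5}(y_t−ȳ)(y_{t+2}−ȳ) = 171.8367
Denominator Σ(y_t−ȳ)² = 859.4286
r_2 = 171.8367 / 859.4286 = 0.200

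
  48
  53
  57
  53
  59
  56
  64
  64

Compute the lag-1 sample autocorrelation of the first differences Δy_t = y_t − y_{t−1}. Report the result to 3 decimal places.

First differences Δy: 5, 4, -4, 6, -3, 8, 0
Mean of differences = 2.2857
Numerator Σ(Δy_t−Δȳ)(Δy_{t+1}−Δȳ) = -92.3673
Denominator Σ(Δy_t−Δȳ)² = 129.4286
r_1(Δy) = -92.3673 / 129.4286 = -0.714

-0.714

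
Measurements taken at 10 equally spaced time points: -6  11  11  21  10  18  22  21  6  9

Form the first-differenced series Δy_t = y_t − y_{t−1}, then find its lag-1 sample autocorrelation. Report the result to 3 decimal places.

-0.243

First differences Δy: 17, 0, 10, -11, 8, 4, -1, -15, 3
Mean of differences = 1.6667
Numerator Σ(Δy_t−Δȳ)(Δy_{t+1}−Δȳ) = -194.4444
Denominator Σ(Δy_t−Δȳ)² = 800.0000
r_1(Δy) = -194.4444 / 800.0000 = -0.243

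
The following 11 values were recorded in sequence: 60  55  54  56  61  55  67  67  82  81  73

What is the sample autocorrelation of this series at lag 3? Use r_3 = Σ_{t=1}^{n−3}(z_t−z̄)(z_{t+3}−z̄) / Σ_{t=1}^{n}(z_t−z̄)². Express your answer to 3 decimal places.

0.037

Mean z̄ = (60 + 55 + 54 + 56 + 61 + 55 + 67 + 67 + 82 + 81 + 73)/11 = 64.6364
Numerator Σ_{t=1}^{8}(z_t−z̄)(z_{t+3}−z̄) = 39.6942
Denominator Σ(z_t−z̄)² = 1058.5455
r_3 = 39.6942 / 1058.5455 = 0.037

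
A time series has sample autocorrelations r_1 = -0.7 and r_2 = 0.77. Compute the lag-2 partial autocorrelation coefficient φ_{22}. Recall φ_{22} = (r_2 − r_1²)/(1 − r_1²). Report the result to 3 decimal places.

0.549

φ_{22} = (r_2 − r_1²) / (1 − r_1²)
r_1² = (-0.7)² = 0.49
Numerator = 0.77 − 0.4900 = 0.2800; denominator = 1 − 0.4900 = 0.5100
φ_{22} = 0.2800 / 0.5100 = 0.549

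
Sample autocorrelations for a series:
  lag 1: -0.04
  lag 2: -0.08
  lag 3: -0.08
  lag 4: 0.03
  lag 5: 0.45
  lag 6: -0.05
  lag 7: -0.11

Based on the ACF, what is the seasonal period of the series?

The largest autocorrelation is r_5 = 0.45; the remaining lags stay at or below 0.03.
The dominant spike at lag 5 indicates a seasonal period of 5.

5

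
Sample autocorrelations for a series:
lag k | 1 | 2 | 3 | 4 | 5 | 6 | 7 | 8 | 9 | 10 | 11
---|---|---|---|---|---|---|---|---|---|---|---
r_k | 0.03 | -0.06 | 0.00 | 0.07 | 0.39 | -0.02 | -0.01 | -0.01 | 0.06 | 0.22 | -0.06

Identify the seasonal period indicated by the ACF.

5

The largest autocorrelation is r_5 = 0.39, with a weaker echo at lag 10 (0.22); the remaining lags stay at or below 0.07.
The dominant spike at lag 5 indicates a seasonal period of 5.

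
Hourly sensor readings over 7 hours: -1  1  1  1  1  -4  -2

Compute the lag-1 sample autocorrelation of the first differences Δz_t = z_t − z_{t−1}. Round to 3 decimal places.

-0.331

First differences Δz: 2, 0, 0, 0, -5, 2
Mean of differences = -0.1667
Numerator Σ(Δz_t−Δz̄)(Δz_{t+1}−Δz̄) = -10.8611
Denominator Σ(Δz_t−Δz̄)² = 32.8333
r_1(Δz) = -10.8611 / 32.8333 = -0.331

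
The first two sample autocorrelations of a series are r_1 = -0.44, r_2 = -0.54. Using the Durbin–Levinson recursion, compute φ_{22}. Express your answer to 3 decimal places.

-0.910

φ_{22} = (r_2 − r_1²) / (1 − r_1²)
r_1² = (-0.44)² = 0.1936
Numerator = -0.54 − 0.1936 = -0.7336; denominator = 1 − 0.1936 = 0.8064
φ_{22} = -0.7336 / 0.8064 = -0.910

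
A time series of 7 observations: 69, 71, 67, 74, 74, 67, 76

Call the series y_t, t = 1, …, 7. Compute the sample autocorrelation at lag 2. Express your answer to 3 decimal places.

-0.017

Mean ȳ = (69 + 71 + 67 + 74 + 74 + 67 + 76)/7 = 71.1429
Deviations from mean: -2.1429, -0.1429, -4.1429, 2.8571, 2.8571, -4.1429, 4.8571
Numerator Σ_{t=1}^{5}(y_t−ȳ)(y_{t+2}−ȳ) = -1.3265
Denominator Σ(y_t−ȳ)² = 78.8571
r_2 = -1.3265 / 78.8571 = -0.017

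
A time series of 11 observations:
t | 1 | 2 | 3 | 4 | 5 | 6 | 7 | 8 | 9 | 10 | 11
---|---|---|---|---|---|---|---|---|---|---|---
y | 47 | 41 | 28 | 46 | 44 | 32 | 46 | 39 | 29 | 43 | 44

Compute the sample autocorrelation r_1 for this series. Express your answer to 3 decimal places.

-0.305

Mean ȳ = (47 + 41 + 28 + 46 + 44 + 32 + 46 + 39 + 29 + 43 + 44)/11 = 39.9091
Numerator Σ_{t=1}^{10}(y_t−ȳ)(y_{t+1}−ȳ) = -150.0992
Denominator Σ(y_t−ȳ)² = 492.9091
r_1 = -150.0992 / 492.9091 = -0.305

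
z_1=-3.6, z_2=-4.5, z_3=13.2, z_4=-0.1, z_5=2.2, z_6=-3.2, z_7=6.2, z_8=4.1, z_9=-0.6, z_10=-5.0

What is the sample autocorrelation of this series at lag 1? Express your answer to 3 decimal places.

Mean z̄ = (-3.6 − 4.5 + 13.2 − 0.1 + 2.2 − 3.2 + 6.2 + 4.1 − 0.6 − 5.0)/10 = 0.8700
Numerator Σ_{t=1}^{9}(z_t−z̄)(z_{t+1}−z̄) = -61.4679
Denominator Σ(z_t−z̄)² = 295.5810
r_1 = -61.4679 / 295.5810 = -0.208

-0.208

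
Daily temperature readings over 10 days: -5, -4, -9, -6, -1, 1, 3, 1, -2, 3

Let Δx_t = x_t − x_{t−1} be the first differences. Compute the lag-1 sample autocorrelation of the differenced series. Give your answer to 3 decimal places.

-0.066

First differences Δx: 1, -5, 3, 5, 2, 2, -2, -3, 5
Mean of differences = 0.8889
Numerator Σ(Δx_t−Δx̄)(Δx_{t+1}−Δx̄) = -6.5679
Denominator Σ(Δx_t−Δx̄)² = 98.8889
r_1(Δx) = -6.5679 / 98.8889 = -0.066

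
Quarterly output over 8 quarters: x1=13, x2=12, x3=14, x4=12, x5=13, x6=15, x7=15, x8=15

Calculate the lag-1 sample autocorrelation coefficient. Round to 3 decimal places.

0.314

Mean x̄ = (13 + 12 + 14 + 12 + 13 + 15 + 15 + 15)/8 = 13.6250
Deviations from mean: -0.6250, -1.6250, 0.3750, -1.6250, -0.6250, 1.3750, 1.3750, 1.3750
Σ(x_t−x̄)(x_{t+1}−x̄) = (1.0156) + (-0.6094) + (-0.6094) + (1.0156) + (-0.8594) + (1.8906) + (1.8906) = 3.7344
Denominator Σ(x_t−x̄)² = 11.8750
r_1 = 3.7344 / 11.8750 = 0.314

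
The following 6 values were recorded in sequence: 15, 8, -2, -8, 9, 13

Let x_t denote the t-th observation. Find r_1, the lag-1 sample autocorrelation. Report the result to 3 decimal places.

0.224

Mean x̄ = (15 + 8 − 2 − 8 + 9 + 13)/6 = 5.8333
Deviations from mean: 9.1667, 2.1667, -7.8333, -13.8333, 3.1667, 7.1667
Numerator Σ_{t=1}^{5}(x_t−x̄)(x_{t+1}−x̄) = 90.1389
Denominator Σ(x_t−x̄)² = 402.8333
r_1 = 90.1389 / 402.8333 = 0.224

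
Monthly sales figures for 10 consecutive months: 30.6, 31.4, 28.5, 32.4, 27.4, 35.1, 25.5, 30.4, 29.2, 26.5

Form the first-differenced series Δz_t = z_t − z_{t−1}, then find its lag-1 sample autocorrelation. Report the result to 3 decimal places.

First differences Δz: 0.8, -2.9, 3.9, -5.0, 7.7, -9.6, 4.9, -1.2, -2.7
Mean of differences = -0.4556
Numerator Σ(Δz_t−Δz̄)(Δz_{t+1}−Δz̄) = -196.4398
Denominator Σ(Δz_t−Δz̄)² = 231.5822
r_1(Δz) = -196.4398 / 231.5822 = -0.848

-0.848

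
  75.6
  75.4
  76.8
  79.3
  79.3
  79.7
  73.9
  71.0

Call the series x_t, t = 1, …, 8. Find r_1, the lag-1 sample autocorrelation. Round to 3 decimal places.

Mean x̄ = (75.6 + 75.4 + 76.8 + 79.3 + 79.3 + 79.7 + 73.9 + 71.0)/8 = 76.3750
Deviations from mean: -0.7750, -0.9750, 0.4250, 2.9250, 2.9250, 3.3250, -2.4750, -5.3750
Σ(x_t−x̄)(x_{t+1}−x̄) = (0.7556) + (-0.4144) + (1.2431) + (8.5556) + (9.7256) + (-8.2294) + (13.3031) = 24.9394
Denominator Σ(x_t−x̄)² = 64.9150
r_1 = 24.9394 / 64.9150 = 0.384

0.384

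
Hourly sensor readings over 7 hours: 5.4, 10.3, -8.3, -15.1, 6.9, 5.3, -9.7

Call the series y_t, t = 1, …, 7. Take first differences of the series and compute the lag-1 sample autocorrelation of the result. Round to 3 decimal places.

-0.132

First differences Δy: 4.9, -18.6, -6.8, 22.0, -1.6, -15.0
Mean of differences = -2.5167
Numerator Σ(Δy_t−Δȳ)(Δy_{t+1}−Δȳ) = -144.3769
Denominator Σ(Δy_t−Δȳ)² = 1089.7683
r_1(Δy) = -144.3769 / 1089.7683 = -0.132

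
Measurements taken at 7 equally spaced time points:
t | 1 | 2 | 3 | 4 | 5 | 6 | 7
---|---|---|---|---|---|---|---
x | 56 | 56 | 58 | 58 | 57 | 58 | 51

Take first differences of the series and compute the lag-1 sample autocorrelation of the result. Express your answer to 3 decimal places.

First differences Δx: 0, 2, 0, -1, 1, -7
Mean of differences = -0.8333
Numerator Σ(Δx_t−Δx̄)(Δx_{t+1}−Δx̄) = -7.0278
Denominator Σ(Δx_t−Δx̄)² = 50.8333
r_1(Δx) = -7.0278 / 50.8333 = -0.138

-0.138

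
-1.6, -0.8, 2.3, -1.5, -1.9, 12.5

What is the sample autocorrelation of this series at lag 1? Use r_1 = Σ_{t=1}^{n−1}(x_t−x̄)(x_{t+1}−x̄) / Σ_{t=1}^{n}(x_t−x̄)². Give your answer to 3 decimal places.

-0.155

Mean x̄ = (-1.6 − 0.8 + 2.3 − 1.5 − 1.9 + 12.5)/6 = 1.5000
Numerator Σ_{t=1}^{5}(x_t−x̄)(x_{t+1}−x̄) = -24.3100
Denominator Σ(x_t−x̄)² = 157.1000
r_1 = -24.3100 / 157.1000 = -0.155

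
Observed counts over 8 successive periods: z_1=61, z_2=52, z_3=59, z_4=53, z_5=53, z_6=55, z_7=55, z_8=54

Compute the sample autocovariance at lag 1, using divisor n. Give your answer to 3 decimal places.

Mean z̄ = (61 + 52 + 59 + 53 + 53 + 55 + 55 + 54)/8 = 55.2500
Σ_{t=1}^{7}(z_t−z̄)(z_{t+1}−z̄) = -33.3125
γ_1 = -33.3125 / 8 = -4.164

-4.164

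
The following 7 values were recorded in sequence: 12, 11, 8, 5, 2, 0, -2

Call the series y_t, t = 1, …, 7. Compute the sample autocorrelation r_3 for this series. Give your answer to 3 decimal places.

Mean ȳ = (12 + 11 + 8 + 5 + 2 + 0 − 2)/7 = 5.1429
Σ(y_t−ȳ)(y_{t+3}−ȳ) = (-0.9796) + (-18.4082) + (-14.6939) + (1.0204) = -33.0612
Denominator Σ(y_t−ȳ)² = 176.8571
r_3 = -33.0612 / 176.8571 = -0.187

-0.187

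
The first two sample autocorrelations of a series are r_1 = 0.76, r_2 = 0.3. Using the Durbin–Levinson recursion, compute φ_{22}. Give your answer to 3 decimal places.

φ_{22} = (r_2 − r_1²) / (1 − r_1²)
r_1² = (0.76)² = 0.5776
Numerator = 0.3 − 0.5776 = -0.2776; denominator = 1 − 0.5776 = 0.4224
φ_{22} = -0.2776 / 0.4224 = -0.657

-0.657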